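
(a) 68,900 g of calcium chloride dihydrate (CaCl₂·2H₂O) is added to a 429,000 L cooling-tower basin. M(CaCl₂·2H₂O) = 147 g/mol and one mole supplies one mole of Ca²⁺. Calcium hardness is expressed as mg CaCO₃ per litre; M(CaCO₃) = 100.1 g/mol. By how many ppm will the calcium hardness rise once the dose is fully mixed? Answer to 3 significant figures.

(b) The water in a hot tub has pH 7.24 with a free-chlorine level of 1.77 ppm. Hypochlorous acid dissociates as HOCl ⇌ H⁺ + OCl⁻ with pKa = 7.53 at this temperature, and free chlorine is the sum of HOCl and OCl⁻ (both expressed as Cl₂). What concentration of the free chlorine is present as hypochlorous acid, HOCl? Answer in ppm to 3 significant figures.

(a) 109 ppm; (b) 1.17 ppm

(a) Moles of Ca²⁺: 68,900 g ÷ 147 g/mol = 468.7 mol.
(a) As CaCO₃: 468.7 mol × 100.1 g/mol = 46,920 g.
(a) Rise: 46,920 g / 429,000 L × 1000 = 109.4 mg/L.

(b) [OCl⁻]/[HOCl] = 10^(pH − pKa) = 10^(7.24 − 7.53) = 10^-0.29 = 0.5129.
(b) Fraction as HOCl = 1 / (1 + 0.5129) = 0.661.
(b) HOCl = 0.661 × 1.77 ppm = 1.17 ppm.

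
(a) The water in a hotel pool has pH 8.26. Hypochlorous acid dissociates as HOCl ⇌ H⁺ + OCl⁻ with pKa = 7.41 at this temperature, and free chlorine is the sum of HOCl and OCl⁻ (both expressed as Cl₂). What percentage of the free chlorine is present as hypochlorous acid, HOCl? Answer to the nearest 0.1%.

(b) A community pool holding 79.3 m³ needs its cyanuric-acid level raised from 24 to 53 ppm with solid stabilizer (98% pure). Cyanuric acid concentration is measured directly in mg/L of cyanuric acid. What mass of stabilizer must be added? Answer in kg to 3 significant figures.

(a) 12.4%; (b) 2.35 kg

(a) [OCl⁻]/[HOCl] = 10^(pH − pKa) = 10^(8.26 − 7.41) = 10^0.85 = 7.079.
(a) Fraction as HOCl = 1 / (1 + 7.079) = 0.1238.

(b) Volume: 79.3 m³ = 79,300 L.
(b) CYA to add: (53 − 24) = 29 mg/L × 79,300 L = 2300 g cyanuric acid.
(b) At 98% purity: 2300 / 0.98 = 2347 g product.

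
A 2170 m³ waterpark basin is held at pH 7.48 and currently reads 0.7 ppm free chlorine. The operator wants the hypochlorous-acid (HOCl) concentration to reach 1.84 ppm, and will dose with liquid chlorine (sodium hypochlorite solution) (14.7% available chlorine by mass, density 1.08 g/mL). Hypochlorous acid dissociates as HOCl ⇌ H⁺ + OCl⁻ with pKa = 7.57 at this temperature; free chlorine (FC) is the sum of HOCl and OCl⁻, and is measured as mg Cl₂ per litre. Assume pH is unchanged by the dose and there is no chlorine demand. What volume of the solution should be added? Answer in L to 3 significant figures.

36.0 L

Volume: 2170 m³ = 2,170,000 L.
[OCl⁻]/[HOCl] = 10^(pH − pKa) = 10^(7.48 − 7.57) = 0.8128; fraction as HOCl = 1/(1 + 0.8128) = 0.5516.
Free chlorine required for 1.84 ppm HOCl: 1.84 / 0.5516 = 3.336 ppm.
FC to add: 3.336 − 0.7 = 2.636 mg/L as Cl₂.
Cl₂ equivalent: 2.636 mg/L × 2,170,000 L = 5719 g.
Product at 14.7% available Cl: 5719 / 0.147 = 38,910 g.
Volume: 38,910 g ÷ 1.08 g/mL = 36,020 mL.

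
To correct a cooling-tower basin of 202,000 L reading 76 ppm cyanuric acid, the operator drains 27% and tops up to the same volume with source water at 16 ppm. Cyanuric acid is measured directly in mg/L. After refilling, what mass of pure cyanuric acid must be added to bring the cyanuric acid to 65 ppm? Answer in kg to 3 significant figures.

After draining 27% and refilling: 76 × 0.73 + 16 × 0.27 = 59.8 ppm.
Deficit to target: 65 − 59.8 = 5.2 mg/L.
Mass: 5.2 mg/L × 202,000 L = 1050 g cyanuric acid.

1.05 kg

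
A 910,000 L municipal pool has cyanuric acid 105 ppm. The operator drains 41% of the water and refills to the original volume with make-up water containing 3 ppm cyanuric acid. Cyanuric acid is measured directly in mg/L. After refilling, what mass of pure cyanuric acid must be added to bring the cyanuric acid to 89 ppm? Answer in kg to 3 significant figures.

23.5 kg

After draining 41% and refilling: 105 × 0.59 + 3 × 0.41 = 63.18 ppm.
Deficit to target: 89 − 63.18 = 25.82 mg/L.
Mass: 25.82 mg/L × 910,000 L = 23,500 g cyanuric acid.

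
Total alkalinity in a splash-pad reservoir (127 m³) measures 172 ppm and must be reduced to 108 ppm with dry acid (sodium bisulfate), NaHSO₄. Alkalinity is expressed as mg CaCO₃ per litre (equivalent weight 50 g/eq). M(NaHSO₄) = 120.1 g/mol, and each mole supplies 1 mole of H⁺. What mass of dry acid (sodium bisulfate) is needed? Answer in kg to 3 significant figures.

Volume: 127 m³ = 127,000 L.
Alkalinity to neutralize: (172 − 108) = 64 mg/L as CaCO₃ × 127,000 L = 8128 g as CaCO₃.
Equivalents of H⁺ required: 8128 ÷ 50 g/eq = 162.6 eq = 162.6 mol NaHSO₄.
Mass of NaHSO₄: 162.6 × 120.1 = 19,520 g.

19.5 kg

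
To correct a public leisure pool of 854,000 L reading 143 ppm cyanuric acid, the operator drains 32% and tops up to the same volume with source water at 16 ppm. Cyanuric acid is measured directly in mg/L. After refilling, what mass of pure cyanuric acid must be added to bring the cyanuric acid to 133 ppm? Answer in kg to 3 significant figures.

After draining 32% and refilling: 143 × 0.68 + 16 × 0.32 = 102.36 ppm.
Deficit to target: 133 − 102.36 = 30.64 mg/L.
Mass: 30.64 mg/L × 854,000 L = 26,170 g cyanuric acid.

26.2 kg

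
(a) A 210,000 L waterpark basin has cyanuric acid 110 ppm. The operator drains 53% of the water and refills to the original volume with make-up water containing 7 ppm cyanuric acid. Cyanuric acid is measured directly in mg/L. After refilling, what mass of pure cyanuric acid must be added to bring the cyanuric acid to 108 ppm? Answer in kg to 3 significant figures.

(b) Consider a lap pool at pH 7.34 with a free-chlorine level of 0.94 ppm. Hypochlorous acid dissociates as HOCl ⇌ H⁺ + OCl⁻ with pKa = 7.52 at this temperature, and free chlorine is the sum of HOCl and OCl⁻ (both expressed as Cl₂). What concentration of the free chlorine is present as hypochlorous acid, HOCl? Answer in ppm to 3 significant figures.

(a) After draining 53% and refilling: 110 × 0.47 + 7 × 0.53 = 55.41 ppm.
(a) Deficit to target: 108 − 55.41 = 52.59 mg/L.
(a) Mass: 52.59 mg/L × 210,000 L = 11,040 g cyanuric acid.

(b) [OCl⁻]/[HOCl] = 10^(pH − pKa) = 10^(7.34 − 7.52) = 10^-0.18 = 0.6607.
(b) Fraction as HOCl = 1 / (1 + 0.6607) = 0.6022.
(b) HOCl = 0.6022 × 0.94 ppm = 0.566 ppm.

(a) 11.0 kg; (b) 0.566 ppm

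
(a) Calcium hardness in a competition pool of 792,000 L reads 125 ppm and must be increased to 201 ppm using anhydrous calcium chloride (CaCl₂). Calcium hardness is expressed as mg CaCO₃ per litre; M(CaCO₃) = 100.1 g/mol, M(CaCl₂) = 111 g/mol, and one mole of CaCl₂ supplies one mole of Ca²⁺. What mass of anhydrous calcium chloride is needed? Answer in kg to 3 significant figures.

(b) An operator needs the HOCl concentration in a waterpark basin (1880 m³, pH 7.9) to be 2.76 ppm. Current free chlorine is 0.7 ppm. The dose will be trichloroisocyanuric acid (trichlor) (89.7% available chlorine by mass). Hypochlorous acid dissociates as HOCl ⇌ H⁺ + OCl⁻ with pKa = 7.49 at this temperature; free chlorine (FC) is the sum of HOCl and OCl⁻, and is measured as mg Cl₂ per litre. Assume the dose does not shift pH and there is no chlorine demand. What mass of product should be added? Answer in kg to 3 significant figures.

(a) 66.7 kg; (b) 19.2 kg

(a) Hardness to add: (201 − 125) = 76 mg/L as CaCO₃ × 792,000 L = 60,190 g as CaCO₃.
(a) Moles of Ca²⁺ (1 mol Ca²⁺ ≡ 1 mol CaCO₃): 60,190 / 100.1 g/mol = 601.3 mol.
(a) Mass of CaCl₂: 601.3 × 111 = 66,750 g.

(b) Volume: 1880 m³ = 1,880,000 L.
(b) [OCl⁻]/[HOCl] = 10^(pH − pKa) = 10^(7.9 − 7.49) = 2.57; fraction as HOCl = 1/(1 + 2.57) = 0.2801.
(b) Free chlorine required for 2.76 ppm HOCl: 2.76 / 0.2801 = 9.854 ppm.
(b) FC to add: 9.854 − 0.7 = 9.154 mg/L as Cl₂.
(b) Cl₂ equivalent: 9.154 mg/L × 1,880,000 L = 17,210 g.
(b) Product at 89.7% available Cl: 17,210 / 0.897 = 19,190 g.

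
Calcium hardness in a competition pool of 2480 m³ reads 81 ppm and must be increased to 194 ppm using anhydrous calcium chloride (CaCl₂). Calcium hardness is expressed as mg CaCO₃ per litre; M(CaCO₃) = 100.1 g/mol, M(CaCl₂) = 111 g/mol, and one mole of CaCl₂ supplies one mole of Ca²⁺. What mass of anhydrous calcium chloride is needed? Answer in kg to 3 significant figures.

Volume: 2480 m³ = 2,480,000 L.
Hardness to add: (194 − 81) = 113 mg/L as CaCO₃ × 2,480,000 L = 280,200 g as CaCO₃.
Moles of Ca²⁺ (1 mol Ca²⁺ ≡ 1 mol CaCO₃): 280,200 / 100.1 g/mol = 2800 mol.
Mass of CaCl₂: 2800 × 111 = 310,800 g.

311 kg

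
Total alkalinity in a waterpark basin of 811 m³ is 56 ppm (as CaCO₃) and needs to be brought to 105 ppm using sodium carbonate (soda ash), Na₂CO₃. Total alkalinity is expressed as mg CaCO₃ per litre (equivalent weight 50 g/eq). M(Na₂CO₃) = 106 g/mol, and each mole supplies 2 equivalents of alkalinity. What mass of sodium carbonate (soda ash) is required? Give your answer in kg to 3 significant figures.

42.1 kg

Volume: 811 m³ = 811,000 L.
Alkalinity to add: (105 − 56) = 49 mg/L as CaCO₃ × 811,000 L = 39,740 g as CaCO₃.
Equivalents: 39,740 g ÷ 50 g/eq = 794.8 eq.
Each mole of Na₂CO₃ supplies 2 eq, so 794.8 / 2 = 397.4 mol.
Mass: 397.4 mol × 106 g/mol = 42,120 g.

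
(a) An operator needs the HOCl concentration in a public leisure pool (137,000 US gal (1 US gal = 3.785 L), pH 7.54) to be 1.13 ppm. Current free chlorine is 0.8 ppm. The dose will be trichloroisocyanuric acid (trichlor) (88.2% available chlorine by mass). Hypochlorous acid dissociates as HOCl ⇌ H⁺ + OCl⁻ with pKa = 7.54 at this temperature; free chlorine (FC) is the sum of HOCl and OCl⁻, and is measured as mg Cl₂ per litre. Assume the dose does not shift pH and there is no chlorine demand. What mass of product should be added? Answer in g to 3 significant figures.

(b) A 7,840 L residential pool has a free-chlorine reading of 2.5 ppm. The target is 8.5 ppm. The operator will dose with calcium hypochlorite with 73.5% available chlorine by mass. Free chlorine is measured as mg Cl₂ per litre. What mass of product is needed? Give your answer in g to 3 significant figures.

(a) Volume: 137,000 US gal × 3.785 L/gal = 518,545 L.
(a) [OCl⁻]/[HOCl] = 10^(pH − pKa) = 10^(7.54 − 7.54) = 1; fraction as HOCl = 1/(1 + 1) = 0.5.
(a) Free chlorine required for 1.13 ppm HOCl: 1.13 / 0.5 = 2.26 ppm.
(a) FC to add: 2.26 − 0.8 = 1.46 mg/L as Cl₂.
(a) Cl₂ equivalent: 1.46 mg/L × 518,545 L = 757.1 g.
(a) Product at 88.2% available Cl: 757.1 / 0.882 = 858.4 g.

(b) Chlorine deficit: 8.5 − 2.5 = 6 ppm = 6 mg/L as Cl₂.
(b) Cl₂ equivalent needed: 6 mg/L × 7,840 L = 47,040 mg = 47.04 g.
(b) Product at 73.5% available chlorine: 47.04 / 0.735 = 64 g.

(a) 858 g; (b) 64.0 g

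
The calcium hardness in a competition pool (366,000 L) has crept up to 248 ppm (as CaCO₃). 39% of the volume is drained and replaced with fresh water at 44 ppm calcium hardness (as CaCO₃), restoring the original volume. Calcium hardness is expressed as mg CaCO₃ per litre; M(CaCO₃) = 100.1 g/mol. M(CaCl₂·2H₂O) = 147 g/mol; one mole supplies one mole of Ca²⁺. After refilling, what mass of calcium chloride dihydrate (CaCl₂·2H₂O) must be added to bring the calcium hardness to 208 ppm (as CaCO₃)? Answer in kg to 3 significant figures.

After draining 39% and refilling: 248 × 0.61 + 44 × 0.39 = 168.44 ppm.
Deficit to target: 208 − 168.44 = 39.56 mg/L.
As CaCO₃: 39.56 mg/L × 366,000 L = 14,480 g; ÷ 100.1 = 144.6 mol Ca²⁺.
Mass: 144.6 × 147 = 21,260 g.

21.3 kg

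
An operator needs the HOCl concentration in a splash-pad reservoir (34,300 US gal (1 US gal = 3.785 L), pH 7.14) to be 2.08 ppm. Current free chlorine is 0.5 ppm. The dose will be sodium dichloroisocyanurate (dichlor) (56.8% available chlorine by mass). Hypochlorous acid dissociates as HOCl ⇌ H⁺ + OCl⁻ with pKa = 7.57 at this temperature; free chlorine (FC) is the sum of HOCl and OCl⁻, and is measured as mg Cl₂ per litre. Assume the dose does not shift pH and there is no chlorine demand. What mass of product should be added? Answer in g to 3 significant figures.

538 g

Volume: 34,300 US gal × 3.785 L/gal = 129,826 L.
[OCl⁻]/[HOCl] = 10^(pH − pKa) = 10^(7.14 − 7.57) = 0.3715; fraction as HOCl = 1/(1 + 0.3715) = 0.7291.
Free chlorine required for 2.08 ppm HOCl: 2.08 / 0.7291 = 2.853 ppm.
FC to add: 2.853 − 0.5 = 2.353 mg/L as Cl₂.
Cl₂ equivalent: 2.353 mg/L × 129,826 L = 305.5 g.
Product at 56.8% available Cl: 305.5 / 0.568 = 537.8 g.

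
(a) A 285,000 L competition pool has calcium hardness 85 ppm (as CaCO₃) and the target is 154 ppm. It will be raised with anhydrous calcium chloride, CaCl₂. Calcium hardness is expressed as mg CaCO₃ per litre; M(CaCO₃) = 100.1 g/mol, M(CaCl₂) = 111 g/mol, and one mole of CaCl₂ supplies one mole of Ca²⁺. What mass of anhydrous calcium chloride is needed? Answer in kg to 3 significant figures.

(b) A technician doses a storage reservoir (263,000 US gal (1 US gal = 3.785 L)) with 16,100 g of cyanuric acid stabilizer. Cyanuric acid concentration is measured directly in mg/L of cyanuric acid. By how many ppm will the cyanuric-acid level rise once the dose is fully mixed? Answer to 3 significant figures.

(a) 21.8 kg; (b) 16.2 ppm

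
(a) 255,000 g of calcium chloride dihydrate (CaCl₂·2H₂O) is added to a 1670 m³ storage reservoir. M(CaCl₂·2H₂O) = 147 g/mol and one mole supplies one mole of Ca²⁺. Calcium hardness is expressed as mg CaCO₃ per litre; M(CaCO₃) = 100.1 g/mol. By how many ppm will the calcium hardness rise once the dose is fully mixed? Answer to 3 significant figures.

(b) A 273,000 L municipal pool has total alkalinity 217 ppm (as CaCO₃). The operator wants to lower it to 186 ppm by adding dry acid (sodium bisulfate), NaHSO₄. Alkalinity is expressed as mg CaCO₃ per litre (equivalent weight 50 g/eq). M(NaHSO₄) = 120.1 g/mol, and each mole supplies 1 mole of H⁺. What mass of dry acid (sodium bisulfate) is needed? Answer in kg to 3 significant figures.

(a) Volume: 1670 m³ = 1,670,000 L.
(a) Moles of Ca²⁺: 255,000 g ÷ 147 g/mol = 1735 mol.
(a) As CaCO₃: 1735 mol × 100.1 g/mol = 173,600 g.
(a) Rise: 173,600 g / 1,670,000 L × 1000 = 104 mg/L.

(b) Alkalinity to neutralize: (217 − 186) = 31 mg/L as CaCO₃ × 273,000 L = 8463 g as CaCO₃.
(b) Equivalents of H⁺ required: 8463 ÷ 50 g/eq = 169.3 eq = 169.3 mol NaHSO₄.
(b) Mass of NaHSO₄: 169.3 × 120.1 = 20,330 g.

(a) 104 ppm; (b) 20.3 kg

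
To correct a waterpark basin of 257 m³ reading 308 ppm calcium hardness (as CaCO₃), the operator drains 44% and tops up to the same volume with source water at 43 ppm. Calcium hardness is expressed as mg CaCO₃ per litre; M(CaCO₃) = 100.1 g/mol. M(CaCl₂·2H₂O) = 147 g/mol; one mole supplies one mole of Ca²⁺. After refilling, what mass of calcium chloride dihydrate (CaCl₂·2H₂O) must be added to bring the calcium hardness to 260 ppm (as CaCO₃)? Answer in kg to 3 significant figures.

25.9 kg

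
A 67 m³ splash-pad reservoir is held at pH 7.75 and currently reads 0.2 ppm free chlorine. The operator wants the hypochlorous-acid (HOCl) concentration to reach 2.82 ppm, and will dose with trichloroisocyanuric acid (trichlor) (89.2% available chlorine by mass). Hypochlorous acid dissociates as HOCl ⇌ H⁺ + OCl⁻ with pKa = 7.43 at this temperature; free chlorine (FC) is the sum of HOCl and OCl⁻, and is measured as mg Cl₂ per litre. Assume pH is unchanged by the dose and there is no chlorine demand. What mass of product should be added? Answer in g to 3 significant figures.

639 g

Volume: 67 m³ = 67,000 L.
[OCl⁻]/[HOCl] = 10^(pH − pKa) = 10^(7.75 − 7.43) = 2.089; fraction as HOCl = 1/(1 + 2.089) = 0.3237.
Free chlorine required for 2.82 ppm HOCl: 2.82 / 0.3237 = 8.712 ppm.
FC to add: 8.712 − 0.2 = 8.512 mg/L as Cl₂.
Cl₂ equivalent: 8.512 mg/L × 67,000 L = 570.3 g.
Product at 89.2% available Cl: 570.3 / 0.892 = 639.3 g.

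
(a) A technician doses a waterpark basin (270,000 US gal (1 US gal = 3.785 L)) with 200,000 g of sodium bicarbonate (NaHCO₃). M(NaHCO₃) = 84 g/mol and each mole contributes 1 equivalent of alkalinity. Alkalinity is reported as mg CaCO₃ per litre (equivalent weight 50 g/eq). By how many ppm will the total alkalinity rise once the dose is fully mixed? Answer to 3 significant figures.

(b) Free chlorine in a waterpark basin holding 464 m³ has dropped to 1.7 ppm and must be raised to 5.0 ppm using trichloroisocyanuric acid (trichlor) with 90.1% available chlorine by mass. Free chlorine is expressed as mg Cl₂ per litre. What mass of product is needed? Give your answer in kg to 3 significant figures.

(a) 116 ppm; (b) 1.70 kg

(a) Volume: 270,000 US gal × 3.785 L/gal = 1,021,950 L.
(a) Moles of NaHCO₃: 200,000 g ÷ 84 g/mol = 2381 mol → 2381 eq of alkalinity.
(a) As CaCO₃: 2381 eq × 50 g/eq = 119,000 g.
(a) Rise: 119,000 g / 1,021,950 L × 1000 = 116.5 mg/L.

(b) Volume: 464 m³ = 464,000 L.
(b) Chlorine deficit: 5.0 − 1.7 = 3.3 ppm = 3.3 mg/L as Cl₂.
(b) Cl₂ equivalent needed: 3.3 mg/L × 464,000 L = 1,531,000 mg = 1531 g.
(b) Product at 90.1% available chlorine: 1531 / 0.901 = 1699 g.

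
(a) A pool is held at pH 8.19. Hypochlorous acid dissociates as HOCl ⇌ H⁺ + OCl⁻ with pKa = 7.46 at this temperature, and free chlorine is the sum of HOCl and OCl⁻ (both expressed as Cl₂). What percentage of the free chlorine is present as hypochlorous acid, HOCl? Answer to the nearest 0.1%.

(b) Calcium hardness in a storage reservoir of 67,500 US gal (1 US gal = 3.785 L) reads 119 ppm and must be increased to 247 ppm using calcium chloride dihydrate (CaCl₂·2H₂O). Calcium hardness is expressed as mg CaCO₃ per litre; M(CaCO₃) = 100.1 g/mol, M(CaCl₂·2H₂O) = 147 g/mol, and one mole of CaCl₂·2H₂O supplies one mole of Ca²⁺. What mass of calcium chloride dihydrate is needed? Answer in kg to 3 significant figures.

(a) [OCl⁻]/[HOCl] = 10^(pH − pKa) = 10^(8.19 − 7.46) = 10^0.73 = 5.37.
(a) Fraction as HOCl = 1 / (1 + 5.37) = 0.157.

(b) Volume: 67,500 US gal × 3.785 L/gal = 255,488 L.
(b) Hardness to add: (247 − 119) = 128 mg/L as CaCO₃ × 255,488 L = 32,700 g as CaCO₃.
(b) Moles of Ca²⁺ (1 mol Ca²⁺ ≡ 1 mol CaCO₃): 32,700 / 100.1 g/mol = 326.7 mol.
(b) Mass of CaCl₂·2H₂O: 326.7 × 147 = 48,020 g.

(a) 15.7%; (b) 48.0 kg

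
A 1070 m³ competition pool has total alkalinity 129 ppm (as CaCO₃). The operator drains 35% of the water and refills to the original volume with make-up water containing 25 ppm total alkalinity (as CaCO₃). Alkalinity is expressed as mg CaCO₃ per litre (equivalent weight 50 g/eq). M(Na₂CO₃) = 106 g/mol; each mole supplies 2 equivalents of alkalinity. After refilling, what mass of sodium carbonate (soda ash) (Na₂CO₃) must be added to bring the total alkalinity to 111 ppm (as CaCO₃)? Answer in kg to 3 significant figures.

20.9 kg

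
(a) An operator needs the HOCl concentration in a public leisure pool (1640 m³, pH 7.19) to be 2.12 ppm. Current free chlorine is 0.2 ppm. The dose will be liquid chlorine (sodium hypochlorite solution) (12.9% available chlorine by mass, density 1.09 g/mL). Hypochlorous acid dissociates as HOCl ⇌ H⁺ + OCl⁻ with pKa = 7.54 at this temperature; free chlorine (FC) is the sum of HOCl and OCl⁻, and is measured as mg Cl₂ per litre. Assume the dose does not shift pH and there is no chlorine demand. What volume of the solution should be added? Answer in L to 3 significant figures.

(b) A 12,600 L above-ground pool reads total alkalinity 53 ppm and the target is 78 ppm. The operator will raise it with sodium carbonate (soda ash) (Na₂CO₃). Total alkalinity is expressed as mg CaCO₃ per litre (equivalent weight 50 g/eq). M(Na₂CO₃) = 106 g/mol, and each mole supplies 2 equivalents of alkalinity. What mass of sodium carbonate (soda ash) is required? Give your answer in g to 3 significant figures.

(a) 33.4 L; (b) 334 g

(a) Volume: 1640 m³ = 1,640,000 L.
(a) [OCl⁻]/[HOCl] = 10^(pH − pKa) = 10^(7.19 − 7.54) = 0.4467; fraction as HOCl = 1/(1 + 0.4467) = 0.6912.
(a) Free chlorine required for 2.12 ppm HOCl: 2.12 / 0.6912 = 3.067 ppm.
(a) FC to add: 3.067 − 0.2 = 2.867 mg/L as Cl₂.
(a) Cl₂ equivalent: 2.867 mg/L × 1,640,000 L = 4702 g.
(a) Product at 12.9% available Cl: 4702 / 0.129 = 36,450 g.
(a) Volume: 36,450 g ÷ 1.09 g/mL = 33,440 mL.

(b) Alkalinity to add: (78 − 53) = 25 mg/L as CaCO₃ × 12,600 L = 315 g as CaCO₃.
(b) Equivalents: 315 g ÷ 50 g/eq = 6.3 eq.
(b) Each mole of Na₂CO₃ supplies 2 eq, so 6.3 / 2 = 3.15 mol.
(b) Mass: 3.15 mol × 106 g/mol = 333.9 g.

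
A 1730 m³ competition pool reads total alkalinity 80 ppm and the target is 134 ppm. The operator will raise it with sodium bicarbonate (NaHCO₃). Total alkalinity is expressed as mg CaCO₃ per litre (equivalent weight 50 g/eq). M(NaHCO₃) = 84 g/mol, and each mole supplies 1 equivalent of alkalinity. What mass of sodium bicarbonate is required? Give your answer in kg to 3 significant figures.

Volume: 1730 m³ = 1,730,000 L.
Alkalinity to add: (134 − 80) = 54 mg/L as CaCO₃ × 1,730,000 L = 93,420 g as CaCO₃.
Equivalents: 93,420 g ÷ 50 g/eq = 1868 eq.
NaHCO₃ supplies 1 eq per mole → 1868 mol.
Mass: 1868 mol × 84 g/mol = 156,900 g.

157 kg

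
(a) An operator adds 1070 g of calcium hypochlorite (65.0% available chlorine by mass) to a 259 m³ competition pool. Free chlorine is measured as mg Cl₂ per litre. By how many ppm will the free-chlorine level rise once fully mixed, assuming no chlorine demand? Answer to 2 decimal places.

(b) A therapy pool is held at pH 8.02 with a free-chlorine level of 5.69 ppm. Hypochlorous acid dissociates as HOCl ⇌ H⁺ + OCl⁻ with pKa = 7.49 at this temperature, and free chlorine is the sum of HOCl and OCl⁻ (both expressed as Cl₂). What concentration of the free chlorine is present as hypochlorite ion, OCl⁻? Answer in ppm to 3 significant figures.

(a) Volume: 259 m³ = 259,000 L.
(a) Available chlorine delivered: 1070 g × 0.65 = 695.5 g as Cl₂.
(a) Concentration rise: 695.5 g / 259,000 L = 2.685 mg/L = 2.69 ppm.

(b) [OCl⁻]/[HOCl] = 10^(pH − pKa) = 10^(8.02 − 7.49) = 10^0.53 = 3.388.
(b) Fraction as HOCl = 1 / (1 + 3.388) = 0.2279.
(b) OCl⁻ = (1 − 0.2279) × 5.69 ppm = 4.393 ppm.

(a) 2.69 ppm; (b) 4.39 ppm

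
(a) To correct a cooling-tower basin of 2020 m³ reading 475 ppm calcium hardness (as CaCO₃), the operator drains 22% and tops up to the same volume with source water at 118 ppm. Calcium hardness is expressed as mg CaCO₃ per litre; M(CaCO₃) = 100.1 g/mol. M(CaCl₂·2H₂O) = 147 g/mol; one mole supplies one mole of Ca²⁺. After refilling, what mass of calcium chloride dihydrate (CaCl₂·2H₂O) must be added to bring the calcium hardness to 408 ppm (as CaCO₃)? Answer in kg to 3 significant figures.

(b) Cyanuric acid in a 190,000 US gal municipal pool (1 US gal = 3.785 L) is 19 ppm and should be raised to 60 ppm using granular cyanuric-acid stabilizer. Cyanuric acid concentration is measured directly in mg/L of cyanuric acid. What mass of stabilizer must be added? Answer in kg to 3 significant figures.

(a) Volume: 2020 m³ = 2,020,000 L.
(a) After draining 22% and refilling: 475 × 0.78 + 118 × 0.22 = 396.46 ppm.
(a) Deficit to target: 408 − 396.46 = 11.54 mg/L.
(a) As CaCO₃: 11.54 mg/L × 2,020,000 L = 23,310 g; ÷ 100.1 = 232.9 mol Ca²⁺.
(a) Mass: 232.9 × 147 = 34,230 g.

(b) Volume: 190,000 US gal × 3.785 L/gal = 719,150 L.
(b) CYA to add: (60 − 19) = 41 mg/L × 719,150 L = 29,490 g cyanuric acid.

(a) 34.2 kg; (b) 29.5 kg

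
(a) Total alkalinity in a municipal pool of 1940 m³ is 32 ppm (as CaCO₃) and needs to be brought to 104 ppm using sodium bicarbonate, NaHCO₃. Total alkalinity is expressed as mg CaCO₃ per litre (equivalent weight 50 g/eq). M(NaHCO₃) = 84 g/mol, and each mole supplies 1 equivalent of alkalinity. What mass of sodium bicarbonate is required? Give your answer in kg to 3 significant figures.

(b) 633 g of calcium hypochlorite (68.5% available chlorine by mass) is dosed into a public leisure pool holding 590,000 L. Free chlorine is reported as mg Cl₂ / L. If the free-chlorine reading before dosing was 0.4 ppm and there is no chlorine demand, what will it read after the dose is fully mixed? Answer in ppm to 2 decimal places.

(a) Volume: 1940 m³ = 1,940,000 L.
(a) Alkalinity to add: (104 − 32) = 72 mg/L as CaCO₃ × 1,940,000 L = 139,700 g as CaCO₃.
(a) Equivalents: 139,700 g ÷ 50 g/eq = 2794 eq.
(a) NaHCO₃ supplies 1 eq per mole → 2794 mol.
(a) Mass: 2794 mol × 84 g/mol = 234,700 g.

(b) Available chlorine delivered: 633 g × 0.685 = 433.6 g as Cl₂.
(b) Concentration rise: 433.6 g / 590,000 L = 0.7349 mg/L = 0.73 ppm.
(b) Final FC: 0.4 + 0.73 = 1.13 ppm.

(a) 235 kg; (b) 1.13 ppm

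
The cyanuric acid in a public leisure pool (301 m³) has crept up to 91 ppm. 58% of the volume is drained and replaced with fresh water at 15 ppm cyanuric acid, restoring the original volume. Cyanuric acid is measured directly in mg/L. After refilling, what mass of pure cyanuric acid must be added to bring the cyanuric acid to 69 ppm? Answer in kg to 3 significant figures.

6.65 kg

Volume: 301 m³ = 301,000 L.
After draining 58% and refilling: 91 × 0.42 + 15 × 0.58 = 46.92 ppm.
Deficit to target: 69 − 46.92 = 22.08 mg/L.
Mass: 22.08 mg/L × 301,000 L = 6646 g cyanuric acid.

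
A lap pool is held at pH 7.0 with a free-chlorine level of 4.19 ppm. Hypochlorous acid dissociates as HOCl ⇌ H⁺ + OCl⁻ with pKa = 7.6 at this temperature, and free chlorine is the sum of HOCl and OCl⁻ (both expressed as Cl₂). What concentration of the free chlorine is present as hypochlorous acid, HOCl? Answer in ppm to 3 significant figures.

3.35 ppm

[OCl⁻]/[HOCl] = 10^(pH − pKa) = 10^(7.0 − 7.6) = 10^-0.60 = 0.2512.
Fraction as HOCl = 1 / (1 + 0.2512) = 0.7992.
HOCl = 0.7992 × 4.19 ppm = 3.349 ppm.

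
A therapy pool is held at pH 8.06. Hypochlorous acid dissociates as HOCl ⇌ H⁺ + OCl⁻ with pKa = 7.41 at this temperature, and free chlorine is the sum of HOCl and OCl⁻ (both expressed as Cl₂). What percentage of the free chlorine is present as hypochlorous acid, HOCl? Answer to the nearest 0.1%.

[OCl⁻]/[HOCl] = 10^(pH − pKa) = 10^(8.06 − 7.41) = 10^0.65 = 4.467.
Fraction as HOCl = 1 / (1 + 4.467) = 0.1829.

18.3%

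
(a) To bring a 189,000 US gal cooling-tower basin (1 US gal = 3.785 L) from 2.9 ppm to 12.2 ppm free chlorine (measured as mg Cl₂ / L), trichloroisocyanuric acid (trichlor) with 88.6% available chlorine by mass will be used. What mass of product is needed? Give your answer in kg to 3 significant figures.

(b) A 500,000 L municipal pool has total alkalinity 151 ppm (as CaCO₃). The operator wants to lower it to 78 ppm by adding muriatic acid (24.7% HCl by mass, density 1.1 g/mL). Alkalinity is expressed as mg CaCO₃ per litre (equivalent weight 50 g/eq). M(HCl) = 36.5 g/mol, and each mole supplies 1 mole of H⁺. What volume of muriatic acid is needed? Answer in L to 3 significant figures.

(a) 7.51 kg; (b) 98.1 L

(a) Volume: 189,000 US gal × 3.785 L/gal = 715,365 L.
(a) Chlorine deficit: 12.2 − 2.9 = 9.3 ppm = 9.3 mg/L as Cl₂.
(a) Cl₂ equivalent needed: 9.3 mg/L × 715,365 L = 6,653,000 mg = 6653 g.
(a) Product at 88.6% available chlorine: 6653 / 0.886 = 7509 g.

(b) Alkalinity to neutralize: (151 − 78) = 73 mg/L as CaCO₃ × 500,000 L = 36,500 g as CaCO₃.
(b) Equivalents of H⁺ required: 36,500 ÷ 50 g/eq = 730 eq = 730 mol HCl.
(b) Mass of HCl: 730 × 36.5 = 26,640 g.
(b) Mass of 24.7% solution: 26,640 / 0.247 = 107,900 g.
(b) Volume: 107,900 g ÷ 1.1 g/mL = 98,070 mL.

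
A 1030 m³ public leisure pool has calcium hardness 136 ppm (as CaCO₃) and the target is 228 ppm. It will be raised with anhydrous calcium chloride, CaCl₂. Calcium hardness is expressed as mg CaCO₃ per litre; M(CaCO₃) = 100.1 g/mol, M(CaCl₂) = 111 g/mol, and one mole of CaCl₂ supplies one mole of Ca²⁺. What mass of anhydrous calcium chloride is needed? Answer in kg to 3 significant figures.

105 kg

Volume: 1030 m³ = 1,030,000 L.
Hardness to add: (228 − 136) = 92 mg/L as CaCO₃ × 1,030,000 L = 94,760 g as CaCO₃.
Moles of Ca²⁺ (1 mol Ca²⁺ ≡ 1 mol CaCO₃): 94,760 / 100.1 g/mol = 946.7 mol.
Mass of CaCl₂: 946.7 × 111 = 105,100 g.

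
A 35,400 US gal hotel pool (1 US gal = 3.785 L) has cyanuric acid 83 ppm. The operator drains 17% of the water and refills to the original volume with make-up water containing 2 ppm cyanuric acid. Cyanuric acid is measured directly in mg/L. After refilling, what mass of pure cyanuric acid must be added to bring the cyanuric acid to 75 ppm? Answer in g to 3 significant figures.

773 g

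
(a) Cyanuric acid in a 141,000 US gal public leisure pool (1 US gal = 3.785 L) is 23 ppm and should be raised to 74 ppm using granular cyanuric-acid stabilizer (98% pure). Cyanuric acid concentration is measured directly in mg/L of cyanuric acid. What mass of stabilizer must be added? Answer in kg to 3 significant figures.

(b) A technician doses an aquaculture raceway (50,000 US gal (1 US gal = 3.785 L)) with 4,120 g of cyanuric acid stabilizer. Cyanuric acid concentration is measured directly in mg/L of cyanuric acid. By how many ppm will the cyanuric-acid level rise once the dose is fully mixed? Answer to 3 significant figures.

(a) 27.8 kg; (b) 21.8 ppm

(a) Volume: 141,000 US gal × 3.785 L/gal = 533,685 L.
(a) CYA to add: (74 − 23) = 51 mg/L × 533,685 L = 27,220 g cyanuric acid.
(a) At 98% purity: 27,220 / 0.98 = 27,770 g product.

(b) Volume: 50,000 US gal × 3.785 L/gal = 189,250 L.
(b) Rise: 4,120 g / 189,250 L × 1000 = 21.77 mg/L.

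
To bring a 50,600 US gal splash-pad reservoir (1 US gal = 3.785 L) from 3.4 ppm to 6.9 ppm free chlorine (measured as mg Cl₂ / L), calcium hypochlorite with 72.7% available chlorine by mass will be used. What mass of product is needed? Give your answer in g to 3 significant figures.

Volume: 50,600 US gal × 3.785 L/gal = 191,521 L.
Chlorine deficit: 6.9 − 3.4 = 3.5 ppm = 3.5 mg/L as Cl₂.
Cl₂ equivalent needed: 3.5 mg/L × 191,521 L = 670,300 mg = 670.3 g.
Product at 72.7% available chlorine: 670.3 / 0.727 = 922 g.

922 g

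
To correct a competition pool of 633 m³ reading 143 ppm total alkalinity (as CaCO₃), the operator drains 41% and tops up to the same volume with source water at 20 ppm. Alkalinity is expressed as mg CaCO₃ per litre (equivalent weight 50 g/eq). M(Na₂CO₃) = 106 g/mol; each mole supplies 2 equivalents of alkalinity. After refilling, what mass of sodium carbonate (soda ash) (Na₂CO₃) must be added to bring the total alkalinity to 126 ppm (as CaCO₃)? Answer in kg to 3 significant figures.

Volume: 633 m³ = 633,000 L.
After draining 41% and refilling: 143 × 0.59 + 20 × 0.41 = 92.57 ppm.
Deficit to target: 126 − 92.57 = 33.43 mg/L.
As CaCO₃: 33.43 mg/L × 633,000 L = 21,160 g; ÷ 50 g/eq ÷ 2 = 211.6 mol Na₂CO₃.
Mass: 211.6 × 106 = 22,430 g.

22.4 kg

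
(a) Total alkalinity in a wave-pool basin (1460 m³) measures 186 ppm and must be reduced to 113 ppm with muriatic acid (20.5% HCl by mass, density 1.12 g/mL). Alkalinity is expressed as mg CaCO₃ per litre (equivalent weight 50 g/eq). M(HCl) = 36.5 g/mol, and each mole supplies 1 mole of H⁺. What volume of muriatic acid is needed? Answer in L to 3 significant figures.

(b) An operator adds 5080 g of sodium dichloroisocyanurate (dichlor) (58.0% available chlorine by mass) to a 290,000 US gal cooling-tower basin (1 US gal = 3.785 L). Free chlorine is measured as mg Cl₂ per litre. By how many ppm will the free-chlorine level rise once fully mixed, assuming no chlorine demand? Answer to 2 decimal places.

(a) Volume: 1460 m³ = 1,460,000 L.
(a) Alkalinity to neutralize: (186 − 113) = 73 mg/L as CaCO₃ × 1,460,000 L = 106,600 g as CaCO₃.
(a) Equivalents of H⁺ required: 106,600 ÷ 50 g/eq = 2132 eq = 2132 mol HCl.
(a) Mass of HCl: 2132 × 36.5 = 77,800 g.
(a) Mass of 20.5% solution: 77,800 / 0.205 = 379,500 g.
(a) Volume: 379,500 g ÷ 1.12 g/mL = 338,900 mL.

(b) Volume: 290,000 US gal × 3.785 L/gal = 1,097,650 L.
(b) Available chlorine delivered: 5080 g × 0.58 = 2946 g as Cl₂.
(b) Concentration rise: 2946 g / 1,097,650 L = 2.684 mg/L = 2.68 ppm.

(a) 339 L; (b) 2.68 ppm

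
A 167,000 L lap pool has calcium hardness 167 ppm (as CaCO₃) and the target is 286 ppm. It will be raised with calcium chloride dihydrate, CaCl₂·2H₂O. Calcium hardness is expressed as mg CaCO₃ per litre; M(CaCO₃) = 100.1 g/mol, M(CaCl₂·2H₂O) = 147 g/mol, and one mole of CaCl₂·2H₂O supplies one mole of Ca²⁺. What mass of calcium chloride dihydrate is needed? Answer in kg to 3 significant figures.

29.2 kg

Hardness to add: (286 − 167) = 119 mg/L as CaCO₃ × 167,000 L = 19,870 g as CaCO₃.
Moles of Ca²⁺ (1 mol Ca²⁺ ≡ 1 mol CaCO₃): 19,870 / 100.1 g/mol = 198.5 mol.
Mass of CaCl₂·2H₂O: 198.5 × 147 = 29,180 g.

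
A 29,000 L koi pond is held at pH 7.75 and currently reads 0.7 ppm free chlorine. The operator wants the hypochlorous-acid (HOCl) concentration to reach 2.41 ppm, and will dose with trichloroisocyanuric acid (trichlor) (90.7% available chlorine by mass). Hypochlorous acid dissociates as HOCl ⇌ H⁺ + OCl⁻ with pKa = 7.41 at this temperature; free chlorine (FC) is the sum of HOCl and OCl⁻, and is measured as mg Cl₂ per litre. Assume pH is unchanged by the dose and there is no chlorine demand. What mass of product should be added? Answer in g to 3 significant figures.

223 g

[OCl⁻]/[HOCl] = 10^(pH − pKa) = 10^(7.75 − 7.41) = 2.188; fraction as HOCl = 1/(1 + 2.188) = 0.3137.
Free chlorine required for 2.41 ppm HOCl: 2.41 / 0.3137 = 7.683 ppm.
FC to add: 7.683 − 0.7 = 6.983 mg/L as Cl₂.
Cl₂ equivalent: 6.983 mg/L × 29,000 L = 202.5 g.
Product at 90.7% available Cl: 202.5 / 0.907 = 223.3 g.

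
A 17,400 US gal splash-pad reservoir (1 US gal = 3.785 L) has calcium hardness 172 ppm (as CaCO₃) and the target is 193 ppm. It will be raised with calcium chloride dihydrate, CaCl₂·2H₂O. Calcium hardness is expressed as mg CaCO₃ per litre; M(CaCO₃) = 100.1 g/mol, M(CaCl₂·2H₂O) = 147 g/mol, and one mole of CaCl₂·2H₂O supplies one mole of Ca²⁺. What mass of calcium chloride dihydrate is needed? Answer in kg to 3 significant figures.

Volume: 17,400 US gal × 3.785 L/gal = 65,859 L.
Hardness to add: (193 − 172) = 21 mg/L as CaCO₃ × 65,859 L = 1383 g as CaCO₃.
Moles of Ca²⁺ (1 mol Ca²⁺ ≡ 1 mol CaCO₃): 1383 / 100.1 g/mol = 13.82 mol.
Mass of CaCl₂·2H₂O: 13.82 × 147 = 2031 g.

2.03 kg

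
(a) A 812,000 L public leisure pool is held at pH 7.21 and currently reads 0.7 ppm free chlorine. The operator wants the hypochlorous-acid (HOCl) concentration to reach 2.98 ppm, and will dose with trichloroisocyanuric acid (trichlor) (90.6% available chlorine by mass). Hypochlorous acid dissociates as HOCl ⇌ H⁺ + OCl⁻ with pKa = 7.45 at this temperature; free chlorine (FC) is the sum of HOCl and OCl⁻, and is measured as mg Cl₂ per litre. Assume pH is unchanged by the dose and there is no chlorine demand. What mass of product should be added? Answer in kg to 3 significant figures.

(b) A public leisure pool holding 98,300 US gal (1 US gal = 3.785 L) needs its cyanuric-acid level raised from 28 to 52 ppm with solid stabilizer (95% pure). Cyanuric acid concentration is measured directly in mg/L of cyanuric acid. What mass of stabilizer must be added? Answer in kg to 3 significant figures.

(a) [OCl⁻]/[HOCl] = 10^(pH − pKa) = 10^(7.21 − 7.45) = 0.5754; fraction as HOCl = 1/(1 + 0.5754) = 0.6347.
(a) Free chlorine required for 2.98 ppm HOCl: 2.98 / 0.6347 = 4.695 ppm.
(a) FC to add: 4.695 − 0.7 = 3.995 mg/L as Cl₂.
(a) Cl₂ equivalent: 3.995 mg/L × 812,000 L = 3244 g.
(a) Product at 90.6% available Cl: 3244 / 0.906 = 3580 g.

(b) Volume: 98,300 US gal × 3.785 L/gal = 372,066 L.
(b) CYA to add: (52 − 28) = 24 mg/L × 372,066 L = 8930 g cyanuric acid.
(b) At 95% purity: 8930 / 0.95 = 9400 g product.

(a) 3.58 kg; (b) 9.40 kg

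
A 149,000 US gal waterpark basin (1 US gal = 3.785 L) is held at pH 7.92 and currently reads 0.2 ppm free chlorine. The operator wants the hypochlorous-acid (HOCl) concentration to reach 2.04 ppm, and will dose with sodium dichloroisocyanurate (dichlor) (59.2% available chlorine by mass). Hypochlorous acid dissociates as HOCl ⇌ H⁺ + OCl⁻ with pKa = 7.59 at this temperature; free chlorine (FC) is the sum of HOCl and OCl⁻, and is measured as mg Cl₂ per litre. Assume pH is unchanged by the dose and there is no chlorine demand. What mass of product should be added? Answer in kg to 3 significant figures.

5.91 kg

Volume: 149,000 US gal × 3.785 L/gal = 563,965 L.
[OCl⁻]/[HOCl] = 10^(pH − pKa) = 10^(7.92 − 7.59) = 2.138; fraction as HOCl = 1/(1 + 2.138) = 0.3187.
Free chlorine required for 2.04 ppm HOCl: 2.04 / 0.3187 = 6.401 ppm.
FC to add: 6.401 − 0.2 = 6.201 mg/L as Cl₂.
Cl₂ equivalent: 6.201 mg/L × 563,965 L = 3497 g.
Product at 59.2% available Cl: 3497 / 0.592 = 5908 g.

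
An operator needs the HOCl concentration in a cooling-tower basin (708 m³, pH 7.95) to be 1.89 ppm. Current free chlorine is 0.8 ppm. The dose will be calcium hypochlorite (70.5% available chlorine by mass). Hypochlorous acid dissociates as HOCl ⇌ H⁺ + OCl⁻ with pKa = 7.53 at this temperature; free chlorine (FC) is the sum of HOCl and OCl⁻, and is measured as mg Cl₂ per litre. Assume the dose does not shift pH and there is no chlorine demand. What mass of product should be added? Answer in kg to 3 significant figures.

Volume: 708 m³ = 708,000 L.
[OCl⁻]/[HOCl] = 10^(pH − pKa) = 10^(7.95 − 7.53) = 2.63; fraction as HOCl = 1/(1 + 2.63) = 0.2755.
Free chlorine required for 1.89 ppm HOCl: 1.89 / 0.2755 = 6.861 ppm.
FC to add: 6.861 − 0.8 = 6.061 mg/L as Cl₂.
Cl₂ equivalent: 6.061 mg/L × 708,000 L = 4291 g.
Product at 70.5% available Cl: 4291 / 0.705 = 6087 g.

6.09 kg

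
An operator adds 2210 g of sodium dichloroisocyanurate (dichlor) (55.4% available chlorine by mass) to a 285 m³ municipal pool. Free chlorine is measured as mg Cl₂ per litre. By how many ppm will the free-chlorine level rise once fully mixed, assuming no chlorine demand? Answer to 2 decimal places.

4.30 ppm

Volume: 285 m³ = 285,000 L.
Available chlorine delivered: 2210 g × 0.554 = 1224 g as Cl₂.
Concentration rise: 1224 g / 285,000 L = 4.296 mg/L = 4.30 ppm.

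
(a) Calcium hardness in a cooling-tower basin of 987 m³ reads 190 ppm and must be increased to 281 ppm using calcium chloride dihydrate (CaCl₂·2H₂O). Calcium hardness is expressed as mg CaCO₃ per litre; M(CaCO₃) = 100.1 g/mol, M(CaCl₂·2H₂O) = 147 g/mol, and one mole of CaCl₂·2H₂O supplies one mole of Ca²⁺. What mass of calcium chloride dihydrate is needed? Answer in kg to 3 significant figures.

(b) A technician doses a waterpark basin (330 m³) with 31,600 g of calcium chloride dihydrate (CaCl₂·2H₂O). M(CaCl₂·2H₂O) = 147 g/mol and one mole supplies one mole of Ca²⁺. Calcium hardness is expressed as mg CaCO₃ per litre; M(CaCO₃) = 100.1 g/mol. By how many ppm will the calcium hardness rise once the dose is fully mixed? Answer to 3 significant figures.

(a) Volume: 987 m³ = 987,000 L.
(a) Hardness to add: (281 − 190) = 91 mg/L as CaCO₃ × 987,000 L = 89,820 g as CaCO₃.
(a) Moles of Ca²⁺ (1 mol Ca²⁺ ≡ 1 mol CaCO₃): 89,820 / 100.1 g/mol = 897.3 mol.
(a) Mass of CaCl₂·2H₂O: 897.3 × 147 = 131,900 g.

(b) Volume: 330 m³ = 330,000 L.
(b) Moles of Ca²⁺: 31,600 g ÷ 147 g/mol = 215 mol.
(b) As CaCO₃: 215 mol × 100.1 g/mol = 21,520 g.
(b) Rise: 21,520 g / 330,000 L × 1000 = 65.21 mg/L.

(a) 132 kg; (b) 65.2 ppm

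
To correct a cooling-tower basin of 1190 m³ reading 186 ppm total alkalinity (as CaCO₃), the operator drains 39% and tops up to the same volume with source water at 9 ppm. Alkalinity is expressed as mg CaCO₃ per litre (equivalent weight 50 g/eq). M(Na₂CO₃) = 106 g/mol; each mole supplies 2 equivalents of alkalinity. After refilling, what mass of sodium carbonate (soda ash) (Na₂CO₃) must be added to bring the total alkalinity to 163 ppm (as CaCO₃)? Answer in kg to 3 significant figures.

Volume: 1190 m³ = 1,190,000 L.
After draining 39% and refilling: 186 × 0.61 + 9 × 0.39 = 116.97 ppm.
Deficit to target: 163 − 116.97 = 46.03 mg/L.
As CaCO₃: 46.03 mg/L × 1,190,000 L = 54,780 g; ÷ 50 g/eq ÷ 2 = 547.8 mol Na₂CO₃.
Mass: 547.8 × 106 = 58,060 g.

58.1 kg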